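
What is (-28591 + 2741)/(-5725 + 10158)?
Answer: -2350/403 ≈ -5.8313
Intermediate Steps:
(-28591 + 2741)/(-5725 + 10158) = -25850/4433 = -25850*1/4433 = -2350/403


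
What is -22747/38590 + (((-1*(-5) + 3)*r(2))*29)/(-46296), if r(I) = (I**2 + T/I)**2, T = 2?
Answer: -159614639/223320330 ≈ -0.71473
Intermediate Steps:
r(I) = (I**2 + 2/I)**2
-22747/38590 + (((-1*(-5) + 3)*r(2))*29)/(-46296) = -22747/38590 + (((-1*(-5) + 3)*((2 + 2**3)**2/2**2))*29)/(-46296) = -22747*1/38590 + (((5 + 3)*((2 + 8)**2/4))*29)*(-1/46296) = -22747/38590 + ((8*((1/4)*10**2))*29)*(-1/46296) = -22747/38590 + ((8*((1/4)*100))*29)*(-1/46296) = -22747/38590 + ((8*25)*29)*(-1/46296) = -22747/38590 + (200*29)*(-1/46296) = -22747/38590 + 5800*(-1/46296) = -22747/38590 - 725/5787 = -159614639/223320330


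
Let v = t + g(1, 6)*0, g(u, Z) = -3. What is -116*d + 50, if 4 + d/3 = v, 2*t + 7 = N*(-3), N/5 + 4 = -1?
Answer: -10390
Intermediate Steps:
N = -25 (N = -20 + 5*(-1) = -20 - 5 = -25)
t = 34 (t = -7/2 + (-25*(-3))/2 = -7/2 + (½)*75 = -7/2 + 75/2 = 34)
v = 34 (v = 34 - 3*0 = 34 + 0 = 34)
d = 90 (d = -12 + 3*34 = -12 + 102 = 90)
-116*d + 50 = -116*90 + 50 = -10440 + 50 = -10390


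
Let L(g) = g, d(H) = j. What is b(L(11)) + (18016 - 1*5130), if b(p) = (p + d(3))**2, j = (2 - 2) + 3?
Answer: 13082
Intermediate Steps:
j = 3 (j = 0 + 3 = 3)
d(H) = 3
b(p) = (3 + p)**2 (b(p) = (p + 3)**2 = (3 + p)**2)
b(L(11)) + (18016 - 1*5130) = (3 + 11)**2 + (18016 - 1*5130) = 14**2 + (18016 - 5130) = 196 + 12886 = 13082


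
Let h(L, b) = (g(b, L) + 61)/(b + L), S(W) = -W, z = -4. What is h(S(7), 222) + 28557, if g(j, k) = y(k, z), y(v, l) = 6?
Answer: 6139822/215 ≈ 28557.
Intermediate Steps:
g(j, k) = 6
h(L, b) = 67/(L + b) (h(L, b) = (6 + 61)/(b + L) = 67/(L + b))
h(S(7), 222) + 28557 = 67/(-1*7 + 222) + 28557 = 67/(-7 + 222) + 28557 = 67/215 + 28557 = 6139822/215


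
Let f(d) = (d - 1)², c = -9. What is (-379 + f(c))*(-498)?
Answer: 138942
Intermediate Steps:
f(d) = (-1 + d)²
(-379 + f(c))*(-498) = (-379 + (-1 - 9)²)*(-498) = (-379 + (-10)²)*(-498) = (-379 + 100)*(-498) = -279*(-498) = 138942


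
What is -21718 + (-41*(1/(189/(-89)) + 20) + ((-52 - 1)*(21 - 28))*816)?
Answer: 52961071/189 ≈ 2.8022e+5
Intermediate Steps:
-21718 + (-41*(1/(189/(-89)) + 20) + ((-52 - 1)*(21 - 28))*816) = -21718 + (-41*(1/(189*(-1/89)) + 20) - 53*(-7)*816) = -21718 + (-41*(1/(-189/89) + 20) + 371*816) = -21718 + (-41*(-89/189 + 20) + 302736) = -21718 + (-41*3691/189 + 302736) = -21718 + (-151331/189 + 302736) = -21718 + 57065773/189 = 52961071/189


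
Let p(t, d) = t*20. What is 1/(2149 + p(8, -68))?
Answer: 1/2309 ≈ 0.00043309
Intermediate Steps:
p(t, d) = 20*t
1/(2149 + p(8, -68)) = 1/(2149 + 20*8) = 1/(2149 + 160) = 1/2309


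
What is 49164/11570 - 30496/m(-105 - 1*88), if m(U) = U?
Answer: 181163686/1116505 ≈ 162.26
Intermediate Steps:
49164/11570 - 30496/m(-105 - 1*88) = 49164/11570 - 30496/(-105 - 1*88) = 49164*(1/11570) - 30496/(-105 - 88) = 24582/5785 - 30496/(-193) = 24582/5785 - 30496*(-1/193) = 24582/5785 + 30496/193 = 181163686/1116505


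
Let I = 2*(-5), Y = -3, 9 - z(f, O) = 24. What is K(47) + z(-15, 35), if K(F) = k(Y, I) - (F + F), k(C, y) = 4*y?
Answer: -149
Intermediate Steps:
z(f, O) = -15 (z(f, O) = 9 - 1*24 = 9 - 24 = -15)
I = -10
K(F) = -40 - 2*F (K(F) = 4*(-10) - (F + F) = -40 - 2*F)
K(47) + z(-15, 35) = (-40 - 2*47) - 15 = (-40 - 94) - 15 = -134 - 15 = -149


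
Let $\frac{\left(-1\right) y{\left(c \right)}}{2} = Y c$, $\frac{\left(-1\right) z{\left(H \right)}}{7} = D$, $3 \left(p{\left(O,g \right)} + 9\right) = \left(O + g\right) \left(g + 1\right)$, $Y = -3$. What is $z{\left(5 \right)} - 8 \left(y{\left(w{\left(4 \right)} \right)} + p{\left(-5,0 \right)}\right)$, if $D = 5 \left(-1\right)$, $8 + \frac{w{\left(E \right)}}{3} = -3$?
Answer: $\frac{5113}{3} \approx 1704.3$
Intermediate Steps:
$w{\left(E \right)} = -33$ ($w{\left(E \right)} = -24 + 3 \left(-3\right) = -24 - 9 = -33$)
$D = -5$
$p{\left(O,g \right)} = -9 + \frac{\left(1 + g\right) \left(O + g\right)}{3}$ ($p{\left(O,g \right)} = -9 + \frac{\left(O + g\right) \left(g + 1\right)}{3} = -9 + \frac{\left(O + g\right) \left(1 + g\right)}{3} = -9 + \frac{\left(1 + g\right) \left(O + g\right)}{3}$)
$z{\left(H \right)} = 35$ ($z{\left(H \right)} = \left(-7\right) \left(-5\right) = 35$)
$y{\left(c \right)} = 6 c$ ($y{\left(c \right)} = - 2 \left(- 3 c\right) = 6 c$)
$z{\left(5 \right)} - 8 \left(y{\left(w{\left(4 \right)} \right)} + p{\left(-5,0 \right)}\right) = 35 - 8 \left(6 \left(-33\right) + \left(-9 + \frac{1}{3} \left(-5\right) + \frac{1}{3} \cdot 0 + \frac{0^{2}}{3} + \frac{1}{3} \left(-5\right) 0\right)\right) = 35 - 8 \left(-198 + \left(-9 - \frac{5}{3} + 0 + \frac{1}{3} \cdot 0 + 0\right)\right) = 35 - 8 \left(-198 + \left(-9 - \frac{5}{3} + 0 + 0 + 0\right)\right) = 35 - 8 \left(-198 - \frac{32}{3}\right) = 35 - - \frac{5008}{3} = 35 + \frac{5008}{3} = \frac{5113}{3}$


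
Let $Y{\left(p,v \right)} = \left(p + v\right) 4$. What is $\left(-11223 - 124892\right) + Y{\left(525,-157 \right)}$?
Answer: $-134643$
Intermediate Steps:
$Y{\left(p,v \right)} = 4 p + 4 v$
$\left(-11223 - 124892\right) + Y{\left(525,-157 \right)} = \left(-11223 - 124892\right) + \left(4 \cdot 525 + 4 \left(-157\right)\right) = -136115 + \left(2100 - 628\right) = -136115 + 1472 = -134643$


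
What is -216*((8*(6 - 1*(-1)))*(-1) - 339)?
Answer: 85320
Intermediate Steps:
-216*((8*(6 - 1*(-1)))*(-1) - 339) = -216*((8*(6 + 1))*(-1) - 339) = -216*((8*7)*(-1) - 339) = -216*(56*(-1) - 339) = -216*(-56 - 339) = -216*(-395) = 85320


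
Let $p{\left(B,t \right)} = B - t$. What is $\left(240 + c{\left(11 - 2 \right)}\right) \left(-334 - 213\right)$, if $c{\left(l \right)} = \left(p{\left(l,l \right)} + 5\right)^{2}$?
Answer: $-144955$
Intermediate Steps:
$c{\left(l \right)} = 25$ ($c{\left(l \right)} = \left(\left(l - l\right) + 5\right)^{2} = \left(0 + 5\right)^{2} = 5^{2} = 25$)
$\left(240 + c{\left(11 - 2 \right)}\right) \left(-334 - 213\right) = \left(240 + 25\right) \left(-334 - 213\right) = 265 \left(-547\right) = -144955$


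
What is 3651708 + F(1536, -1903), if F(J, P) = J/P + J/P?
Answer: 6949197252/1903 ≈ 3.6517e+6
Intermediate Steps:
F(J, P) = 2*J/P
3651708 + F(1536, -1903) = 3651708 + 2*1536/(-1903) = 3651708 + 2*1536*(-1/1903) = 3651708 - 3072/1903 = 6949197252/1903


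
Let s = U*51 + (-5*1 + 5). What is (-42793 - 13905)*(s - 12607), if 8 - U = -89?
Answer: 434306680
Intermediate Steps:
U = 97 (U = 8 - 1*(-89) = 8 + 89 = 97)
s = 4947 (s = 97*51 + (-5*1 + 5) = 4947 + (-5 + 5) = 4947 + 0 = 4947)
(-42793 - 13905)*(s - 12607) = (-42793 - 13905)*(4947 - 12607) = -56698*(-7660) = 434306680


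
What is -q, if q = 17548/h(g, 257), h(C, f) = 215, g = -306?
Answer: -17548/215 ≈ -81.619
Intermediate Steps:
q = 17548/215 ≈ 81.619
-q = -1*17548/215 = -17548/215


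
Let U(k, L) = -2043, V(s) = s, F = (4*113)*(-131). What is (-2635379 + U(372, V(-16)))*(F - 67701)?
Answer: 334723138286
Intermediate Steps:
F = -59212 (F = 452*(-131) = -59212)
(-2635379 + U(372, V(-16)))*(F - 67701) = (-2635379 - 2043)*(-59212 - 67701) = -2637422*(-126913) = 334723138286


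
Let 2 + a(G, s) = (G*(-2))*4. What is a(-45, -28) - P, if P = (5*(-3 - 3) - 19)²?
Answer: -2043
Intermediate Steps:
a(G, s) = -2 - 8*G (a(G, s) = -2 + (G*(-2))*4 = -2 - 2*G*4 = -2 - 8*G)
P = 2401 (P = (5*(-6) - 19)² = (-30 - 19)² = (-49)² = 2401)
a(-45, -28) - P = (-2 - 8*(-45)) - 1*2401 = (-2 + 360) - 2401 = 358 - 2401 = -2043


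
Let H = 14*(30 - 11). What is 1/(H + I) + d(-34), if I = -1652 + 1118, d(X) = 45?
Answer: 12059/268 ≈ 44.996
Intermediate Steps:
I = -534
H = 266 (H = 14*19 = 266)
1/(H + I) + d(-34) = 1/(266 - 534) + 45 = 1/(-268) + 45 = -1/268 + 45 = 12059/268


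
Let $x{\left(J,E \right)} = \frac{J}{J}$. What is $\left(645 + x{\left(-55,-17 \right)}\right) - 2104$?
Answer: $-1458$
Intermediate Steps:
$x{\left(J,E \right)} = 1$
$\left(645 + x{\left(-55,-17 \right)}\right) - 2104 = \left(645 + 1\right) - 2104 = 646 - 2104 = -1458$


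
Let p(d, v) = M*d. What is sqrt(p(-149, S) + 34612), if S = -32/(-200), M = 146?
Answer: sqrt(12858) ≈ 113.39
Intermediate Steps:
S = 4/25 (S = -32*(-1/200) = 4/25 ≈ 0.16000)
p(d, v) = 146*d
sqrt(p(-149, S) + 34612) = sqrt(146*(-149) + 34612) = sqrt(-21754 + 34612) = sqrt(12858)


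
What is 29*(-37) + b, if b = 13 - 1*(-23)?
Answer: -1037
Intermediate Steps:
b = 36 (b = 13 + 23 = 36)
29*(-37) + b = 29*(-37) + 36 = -1073 + 36 = -1037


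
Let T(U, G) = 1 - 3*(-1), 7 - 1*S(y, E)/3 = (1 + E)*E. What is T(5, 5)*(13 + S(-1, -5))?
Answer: -104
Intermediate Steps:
S(y, E) = 21 - 3*E*(1 + E) (S(y, E) = 21 - 3*(1 + E)*E = 21 - 3*E*(1 + E))
T(U, G) = 4 (T(U, G) = 1 + 3 = 4)
T(5, 5)*(13 + S(-1, -5)) = 4*(13 + (21 - 3*(-5) - 3*(-5)**2)) = 4*(13 + (21 + 15 - 3*25)) = 4*(13 + (21 + 15 - 75)) = 4*(13 - 39) = 4*(-26) = -104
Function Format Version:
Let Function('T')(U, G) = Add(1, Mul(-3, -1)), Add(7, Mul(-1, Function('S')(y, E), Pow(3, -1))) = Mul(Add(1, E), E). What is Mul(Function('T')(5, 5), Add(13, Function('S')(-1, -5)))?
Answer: -104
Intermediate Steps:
Function('S')(y, E) = Add(21, Mul(-3, E, Add(1, E))) (Function('S')(y, E) = Add(21, Mul(-3, Mul(Add(1, E), E))) = Add(21, Mul(-3, Mul(E, Add(1, E)))) = Add(21, Mul(-3, E, Add(1, E))))
Function('T')(U, G) = 4 (Function('T')(U, G) = Add(1, 3) = 4)
Mul(Function('T')(5, 5), Add(13, Function('S')(-1, -5))) = Mul(4, Add(13, Add(21, Mul(-3, -5), Mul(-3, Pow(-5, 2))))) = Mul(4, Add(13, Add(21, 15, Mul(-3, 25)))) = Mul(4, Add(13, Add(21, 15, -75))) = Mul(4, Add(13, -39)) = Mul(4, -26) = -104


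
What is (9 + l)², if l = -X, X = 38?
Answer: 841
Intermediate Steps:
l = -38 (l = -1*38 = -38)
(9 + l)² = (9 - 38)² = (-29)² = 841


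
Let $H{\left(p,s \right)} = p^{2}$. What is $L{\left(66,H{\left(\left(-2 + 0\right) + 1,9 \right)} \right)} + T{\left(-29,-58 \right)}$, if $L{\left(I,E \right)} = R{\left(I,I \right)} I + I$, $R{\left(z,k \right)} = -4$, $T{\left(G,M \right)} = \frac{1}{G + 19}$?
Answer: $- \frac{1981}{10} \approx -198.1$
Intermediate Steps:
$T{\left(G,M \right)} = \frac{1}{19 + G}$
$L{\left(I,E \right)} = - 3 I$ ($L{\left(I,E \right)} = - 4 I + I = - 3 I$)
$L{\left(66,H{\left(\left(-2 + 0\right) + 1,9 \right)} \right)} + T{\left(-29,-58 \right)} = \left(-3\right) 66 + \frac{1}{19 - 29} = -198 + \frac{1}{-10} = -198 - \frac{1}{10} = - \frac{1981}{10}$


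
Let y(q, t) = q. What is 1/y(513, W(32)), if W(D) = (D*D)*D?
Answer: 1/513 ≈ 0.0019493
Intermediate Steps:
W(D) = D³ (W(D) = D²*D = D³)
1/y(513, W(32)) = 1/513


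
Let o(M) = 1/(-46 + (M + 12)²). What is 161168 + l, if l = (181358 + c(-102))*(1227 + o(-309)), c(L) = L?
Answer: 19621758472896/88163 ≈ 2.2256e+8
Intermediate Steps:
o(M) = 1/(-46 + (12 + M)²)
l = 19607549418512/88163 (l = (181358 - 102)*(1227 + 1/(-46 + (12 - 309)²)) = 181256*(1227 + 1/(-46 + (-297)²)) = 181256*(1227 + 1/(-46 + 88209)) = 181256*(1227 + 1/88163) = 181256*(108176002/88163) = 19607549418512/88163 ≈ 2.2240e+8)
161168 + l = 161168 + 19607549418512/88163 = 19621758472896/88163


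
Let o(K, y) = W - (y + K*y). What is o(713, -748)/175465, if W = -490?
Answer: 533582/175465 ≈ 3.0410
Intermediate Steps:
o(K, y) = -490 - y - K*y (o(K, y) = -490 - (y + K*y) = -490 + (-y - K*y) = -490 - y - K*y)
o(713, -748)/175465 = (-490 - 1*(-748) - 1*713*(-748))/175465 = (-490 + 748 + 533324)*(1/175465) = 533582*(1/175465) = 533582/175465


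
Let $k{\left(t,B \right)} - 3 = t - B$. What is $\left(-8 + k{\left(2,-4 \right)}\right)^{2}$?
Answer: $1$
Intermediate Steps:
$k{\left(t,B \right)} = 3 + t - B$ ($k{\left(t,B \right)} = 3 - \left(B - t\right) = 3 + t - B$)
$\left(-8 + k{\left(2,-4 \right)}\right)^{2} = \left(-8 + \left(3 + 2 - -4\right)\right)^{2} = \left(-8 + \left(3 + 2 + 4\right)\right)^{2} = \left(-8 + 9\right)^{2} = 1^{2} = 1$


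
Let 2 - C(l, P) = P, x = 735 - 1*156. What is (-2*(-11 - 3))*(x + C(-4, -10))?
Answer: 16548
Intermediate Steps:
x = 579 (x = 735 - 156 = 579)
C(l, P) = 2 - P
(-2*(-11 - 3))*(x + C(-4, -10)) = (-2*(-11 - 3))*(579 + (2 - 1*(-10))) = (-2*(-14))*(579 + (2 + 10)) = 28*(579 + 12) = 28*591 = 16548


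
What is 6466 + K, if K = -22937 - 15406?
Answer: -31877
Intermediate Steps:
K = -38343
6466 + K = 6466 - 38343 = -31877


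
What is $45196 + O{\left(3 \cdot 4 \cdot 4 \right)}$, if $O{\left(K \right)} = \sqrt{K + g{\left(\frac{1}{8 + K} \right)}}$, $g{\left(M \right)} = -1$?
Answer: $45196 + \sqrt{47} \approx 45203.0$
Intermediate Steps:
$O{\left(K \right)} = \sqrt{-1 + K}$ ($O{\left(K \right)} = \sqrt{K - 1} = \sqrt{-1 + K}$)
$45196 + O{\left(3 \cdot 4 \cdot 4 \right)} = 45196 + \sqrt{-1 + 3 \cdot 4 \cdot 4} = 45196 + \sqrt{-1 + 12 \cdot 4} = 45196 + \sqrt{-1 + 48} = 45196 + \sqrt{47}$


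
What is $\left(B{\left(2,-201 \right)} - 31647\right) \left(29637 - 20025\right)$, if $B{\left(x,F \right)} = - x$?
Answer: $-304210188$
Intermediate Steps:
$\left(B{\left(2,-201 \right)} - 31647\right) \left(29637 - 20025\right) = \left(\left(-1\right) 2 - 31647\right) \left(29637 - 20025\right) = \left(-2 - 31647\right) 9612 = \left(-31649\right) 9612 = -304210188$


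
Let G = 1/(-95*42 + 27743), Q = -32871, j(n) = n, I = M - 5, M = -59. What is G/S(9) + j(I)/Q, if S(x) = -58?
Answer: 88138265/45285522054 ≈ 0.0019463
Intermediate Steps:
I = -64 (I = -59 - 5 = -64)
G = 1/23753 (G = 1/(-3990 + 27743) = 1/23753 ≈ 4.2100e-5)
G/S(9) + j(I)/Q = (1/23753)/(-58) - 64/(-32871) = (1/23753)*(-1/58) - 64*(-1/32871) = -1/1377674 + 64/32871 = 88138265/45285522054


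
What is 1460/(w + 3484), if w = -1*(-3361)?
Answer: 292/1369 ≈ 0.21329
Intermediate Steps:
w = 3361
1460/(w + 3484) = 1460/(3361 + 3484) = 1460/6845 = 1460*(1/6845) = 292/1369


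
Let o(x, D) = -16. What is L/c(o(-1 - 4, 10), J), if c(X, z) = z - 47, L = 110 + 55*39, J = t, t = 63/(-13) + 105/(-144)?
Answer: -1407120/32807 ≈ -42.891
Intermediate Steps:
t = -3479/624 (t = 63*(-1/13) + 105*(-1/144) = -63/13 - 35/48 = -3479/624 ≈ -5.5753)
J = -3479/624 ≈ -5.5753
L = 2255 (L = 110 + 2145 = 2255)
c(X, z) = -47 + z
L/c(o(-1 - 4, 10), J) = 2255/(-47 - 3479/624) = 2255/(-32807/624) = 2255*(-624/32807) = -1407120/32807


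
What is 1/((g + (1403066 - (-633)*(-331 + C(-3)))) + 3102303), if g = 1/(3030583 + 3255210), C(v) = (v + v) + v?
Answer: 6285793/26966988553158 ≈ 2.3309e-7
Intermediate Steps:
C(v) = 3*v (C(v) = 2*v + v = 3*v)
g = 1/6285793 ≈ 1.5909e-7
1/((g + (1403066 - (-633)*(-331 + C(-3)))) + 3102303) = 1/((1/6285793 + (1403066 - (-633)*(-331 + 3*(-3)))) + 3102303) = 1/((1/6285793 + (1403066 - (-633)*(-331 - 9))) + 3102303) = 1/((1/6285793 + (1403066 - (-633)*(-340))) + 3102303) = 1/((1/6285793 + (1403066 - 1*215220)) + 3102303) = 1/((1/6285793 + (1403066 - 215220)) + 3102303) = 1/((1/6285793 + 1187846) + 3102303) = 1/(7466554071879/6285793 + 3102303) = 1/(26966988553158/6285793) = 6285793/26966988553158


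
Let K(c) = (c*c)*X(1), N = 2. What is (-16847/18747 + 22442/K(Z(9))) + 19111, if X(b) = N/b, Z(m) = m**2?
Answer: 261192777373/13666563 ≈ 19112.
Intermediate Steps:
X(b) = 2/b
K(c) = 2*c**2 (K(c) = (c*c)*(2/1) = c**2*(2*1) = c**2*2 = 2*c**2)
(-16847/18747 + 22442/K(Z(9))) + 19111 = (-16847/18747 + 22442/((2*(9**2)**2))) + 19111 = (-16847*1/18747 + 22442/((2*81**2))) + 19111 = (-16847/18747 + 22442/((2*6561))) + 19111 = (-16847/18747 + 22442/13122) + 19111 = (-16847/18747 + 22442*(1/13122)) + 19111 = (-16847/18747 + 11221/6561) + 19111 = 11091880/13666563 + 19111 = 261192777373/13666563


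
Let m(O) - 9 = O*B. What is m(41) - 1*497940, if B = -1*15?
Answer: -498546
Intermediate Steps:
B = -15
m(O) = 9 - 15*O (m(O) = 9 + O*(-15) = 9 - 15*O)
m(41) - 1*497940 = (9 - 15*41) - 1*497940 = (9 - 615) - 497940 = -606 - 497940 = -498546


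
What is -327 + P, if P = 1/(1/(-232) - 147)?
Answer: -11152567/34105 ≈ -327.01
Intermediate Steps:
P = -232/34105 (P = 1/(-1/232 - 147) = 1/(-34105/232) = -232/34105 ≈ -0.0068025)
-327 + P = -327 - 232/34105 = -11152567/34105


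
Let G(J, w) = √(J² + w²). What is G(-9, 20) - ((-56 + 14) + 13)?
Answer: 29 + √481 ≈ 50.932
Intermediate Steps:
G(-9, 20) - ((-56 + 14) + 13) = √((-9)² + 20²) - ((-56 + 14) + 13) = √(81 + 400) - (-42 + 13) = √481 - 1*(-29) = √481 + 29 = 29 + √481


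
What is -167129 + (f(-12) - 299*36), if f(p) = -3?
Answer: -177896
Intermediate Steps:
-167129 + (f(-12) - 299*36) = -167129 + (-3 - 299*36) = -167129 + (-3 - 10764) = -167129 - 10767 = -177896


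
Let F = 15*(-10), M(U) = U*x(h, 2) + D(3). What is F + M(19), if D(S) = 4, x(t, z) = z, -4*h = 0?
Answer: -108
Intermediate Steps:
h = 0 (h = -¼*0 = 0)
M(U) = 4 + 2*U (M(U) = U*2 + 4 = 2*U + 4 = 4 + 2*U)
F = -150
F + M(19) = -150 + (4 + 2*19) = -150 + (4 + 38) = -150 + 42 = -108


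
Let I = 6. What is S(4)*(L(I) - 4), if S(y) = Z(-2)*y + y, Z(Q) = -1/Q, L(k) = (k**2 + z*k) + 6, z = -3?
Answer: 120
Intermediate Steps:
L(k) = 6 + k**2 - 3*k (L(k) = (k**2 - 3*k) + 6 = 6 + k**2 - 3*k)
S(y) = 3*y/2 (S(y) = (-1/(-2))*y + y = (-1*(-1/2))*y + y = y/2 + y = 3*y/2)
S(4)*(L(I) - 4) = ((3/2)*4)*((6 + 6**2 - 3*6) - 4) = 6*((6 + 36 - 18) - 4) = 6*(24 - 4) = 6*20 = 120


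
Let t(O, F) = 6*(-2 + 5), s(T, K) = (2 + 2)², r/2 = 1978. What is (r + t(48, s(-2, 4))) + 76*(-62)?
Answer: -738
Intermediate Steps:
r = 3956 (r = 2*1978 = 3956)
s(T, K) = 16 (s(T, K) = 4² = 16)
t(O, F) = 18 (t(O, F) = 6*3 = 18)
(r + t(48, s(-2, 4))) + 76*(-62) = (3956 + 18) + 76*(-62) = 3974 - 4712 = -738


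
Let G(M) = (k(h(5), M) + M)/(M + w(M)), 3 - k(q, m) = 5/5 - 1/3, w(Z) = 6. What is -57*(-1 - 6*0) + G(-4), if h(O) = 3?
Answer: 337/6 ≈ 56.167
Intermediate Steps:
k(q, m) = 7/3 (k(q, m) = 3 - (5/5 - 1/3) = 3 - (5*(⅕) - 1*⅓) = 3 - (1 - ⅓) = 3 - 1*⅔ = 3 - ⅔ = 7/3)
G(M) = (7/3 + M)/(6 + M) (G(M) = (7/3 + M)/(M + 6) = (7/3 + M)/(6 + M))
-57*(-1 - 6*0) + G(-4) = -57*(-1 - 6*0) + (7/3 - 4)/(6 - 4) = -57*(-1 + 0) - 5/3/2 = -57*(-1) + (½)*(-5/3) = 57 - ⅚ = 337/6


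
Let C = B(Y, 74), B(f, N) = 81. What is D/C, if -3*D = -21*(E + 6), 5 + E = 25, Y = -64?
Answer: 182/81 ≈ 2.2469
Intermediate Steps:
E = 20 (E = -5 + 25 = 20)
C = 81
D = 182 (D = -(-7)*(20 + 6) = -(-7)*26 = -⅓*(-546) = 182)
D/C = 182/81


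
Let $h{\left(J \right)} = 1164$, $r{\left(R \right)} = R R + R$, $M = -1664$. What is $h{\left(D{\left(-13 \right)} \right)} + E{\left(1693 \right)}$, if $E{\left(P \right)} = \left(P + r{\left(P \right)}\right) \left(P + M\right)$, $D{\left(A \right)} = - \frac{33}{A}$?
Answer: $83220579$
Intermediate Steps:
$r{\left(R \right)} = R + R^{2}$ ($r{\left(R \right)} = R^{2} + R = R + R^{2}$)
$E{\left(P \right)} = \left(-1664 + P\right) \left(P + P \left(1 + P\right)\right)$ ($E{\left(P \right)} = \left(P + P \left(1 + P\right)\right) \left(P - 1664\right) = \left(P + P \left(1 + P\right)\right) \left(-1664 + P\right) = \left(-1664 + P\right) \left(P + P \left(1 + P\right)\right)$)
$h{\left(D{\left(-13 \right)} \right)} + E{\left(1693 \right)} = 1164 + 1693 \left(-3328 + 1693^{2} - 2813766\right) = 1164 + 1693 \left(-3328 + 2866249 - 2813766\right) = 1164 + 1693 \cdot 49155 = 1164 + 83219415 = 83220579$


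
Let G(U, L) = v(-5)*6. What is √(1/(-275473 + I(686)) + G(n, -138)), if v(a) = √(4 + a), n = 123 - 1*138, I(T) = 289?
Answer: √(-39 + 64393056*I)/3276 ≈ 1.732 + 1.7321*I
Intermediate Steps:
n = -15 (n = 123 - 138 = -15)
G(U, L) = 6*I (G(U, L) = √(4 - 5)*6 = √(-1)*6 = I*6 = 6*I)
√(1/(-275473 + I(686)) + G(n, -138)) = √(1/(-275473 + 289) + 6*I) = √(1/(-275184) + 6*I) = √(-1/275184 + 6*I)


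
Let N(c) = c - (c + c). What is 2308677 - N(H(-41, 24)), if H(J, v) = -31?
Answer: 2308646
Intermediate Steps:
N(c) = -c (N(c) = c - 2*c = -c)
2308677 - N(H(-41, 24)) = 2308677 - (-1)*(-31) = 2308677 - 1*31 = 2308677 - 31 = 2308646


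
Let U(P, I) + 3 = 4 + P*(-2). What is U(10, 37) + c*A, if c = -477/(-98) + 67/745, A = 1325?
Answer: 95634277/14602 ≈ 6549.4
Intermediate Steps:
U(P, I) = 1 - 2*P (U(P, I) = -3 + (4 + P*(-2)) = -3 + (4 - 2*P) = 1 - 2*P)
c = 361931/73010 (c = -477*(-1/98) + 67*(1/745) = 477/98 + 67/745 = 361931/73010 ≈ 4.9573)
U(10, 37) + c*A = (1 - 2*10) + (361931/73010)*1325 = (1 - 20) + 95911715/14602 = -19 + 95911715/14602 = 95634277/14602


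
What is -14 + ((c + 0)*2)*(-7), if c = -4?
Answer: 42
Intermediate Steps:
-14 + ((c + 0)*2)*(-7) = -14 + ((-4 + 0)*2)*(-7) = -14 - 4*2*(-7) = -14 - 8*(-7) = -14 + 56 = 42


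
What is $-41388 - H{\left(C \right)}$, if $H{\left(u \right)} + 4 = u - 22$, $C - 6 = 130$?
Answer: $-41498$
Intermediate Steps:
$C = 136$ ($C = 6 + 130 = 136$)
$H{\left(u \right)} = -26 + u$ ($H{\left(u \right)} = -4 + \left(u - 22\right) = -4 + \left(-22 + u\right) = -26 + u$)
$-41388 - H{\left(C \right)} = -41388 - \left(-26 + 136\right) = -41388 - 110 = -41498$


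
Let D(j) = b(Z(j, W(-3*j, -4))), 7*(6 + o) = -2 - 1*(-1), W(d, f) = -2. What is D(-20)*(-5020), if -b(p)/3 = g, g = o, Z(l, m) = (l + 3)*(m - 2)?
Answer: -647580/7 ≈ -92511.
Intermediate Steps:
Z(l, m) = (-2 + m)*(3 + l) (Z(l, m) = (3 + l)*(-2 + m) = (-2 + m)*(3 + l))
o = -43/7 (o = -6 + (-2 - 1*(-1))/7 = -6 + (-2 + 1)/7 = -6 + (⅐)*(-1) = -6 - ⅐ = -43/7 ≈ -6.1429)
g = -43/7 ≈ -6.1429
b(p) = 129/7 (b(p) = -3*(-43/7) = 129/7)
D(j) = 129/7
D(-20)*(-5020) = (129/7)*(-5020) = -647580/7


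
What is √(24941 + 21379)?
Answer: 4*√2895 ≈ 215.22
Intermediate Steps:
√(24941 + 21379) = √46320 = 4*√2895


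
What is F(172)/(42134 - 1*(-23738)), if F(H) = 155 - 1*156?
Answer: -1/65872 ≈ -1.5181e-5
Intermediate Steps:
F(H) = -1 (F(H) = 155 - 156 = -1)
F(172)/(42134 - 1*(-23738)) = -1/(42134 - 1*(-23738)) = -1/(42134 + 23738) = -1/65872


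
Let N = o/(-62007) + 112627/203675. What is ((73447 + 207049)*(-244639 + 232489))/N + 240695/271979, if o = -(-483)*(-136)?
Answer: -433563789587139887999135/205119165875053 ≈ -2.1137e+9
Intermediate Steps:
o = -65688 (o = -483*136 = -65688)
N = 6787555263/4209758575 (N = -65688/(-62007) + 112627/203675 = -65688*(-1/62007) + 112627*(1/203675) = 21896/20669 + 112627/203675 = 6787555263/4209758575 ≈ 1.6123)
((73447 + 207049)*(-244639 + 232489))/N + 240695/271979 = ((73447 + 207049)*(-244639 + 232489))/(6787555263/4209758575) + 240695/271979 = (280496*(-12150))*(4209758575/6787555263) + 240695*(1/271979) = -3408026400*4209758575/6787555263 + 240695/271979 = -1594107595691820000/754172807 + 240695/271979 = -433563789587139887999135/205119165875053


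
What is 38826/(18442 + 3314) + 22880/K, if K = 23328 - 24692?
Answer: -1684919/112406 ≈ -14.990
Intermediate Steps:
K = -1364
38826/(18442 + 3314) + 22880/K = 38826/(18442 + 3314) + 22880/(-1364) = 38826/21756 + 22880*(-1/1364) = 38826*(1/21756) - 520/31 = 6471/3626 - 520/31 = -1684919/112406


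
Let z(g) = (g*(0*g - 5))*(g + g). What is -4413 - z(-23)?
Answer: 877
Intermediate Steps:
z(g) = -10*g**2 (z(g) = (g*(0 - 5))*(2*g) = (g*(-5))*(2*g) = (-5*g)*(2*g) = -10*g**2)
-4413 - z(-23) = -4413 - (-10)*(-23)**2 = -4413 - (-10)*529 = -4413 - 1*(-5290) = -4413 + 5290 = 877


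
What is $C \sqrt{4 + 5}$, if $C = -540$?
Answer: $-1620$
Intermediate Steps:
$C \sqrt{4 + 5} = - 540 \sqrt{4 + 5} = - 540 \sqrt{9} = \left(-540\right) 3 = -1620$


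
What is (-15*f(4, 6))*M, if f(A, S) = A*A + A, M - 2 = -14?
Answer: 3600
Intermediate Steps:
M = -12 (M = 2 - 14 = -12)
f(A, S) = A + A**2 (f(A, S) = A**2 + A = A + A**2)
(-15*f(4, 6))*M = -60*(1 + 4)*(-12) = -60*5*(-12) = -15*20*(-12) = -300*(-12) = 3600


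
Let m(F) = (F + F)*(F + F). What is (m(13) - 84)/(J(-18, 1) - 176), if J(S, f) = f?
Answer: -592/175 ≈ -3.3829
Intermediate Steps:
m(F) = 4*F**2 (m(F) = (2*F)*(2*F) = 4*F**2)
(m(13) - 84)/(J(-18, 1) - 176) = (4*13**2 - 84)/(1 - 176) = (4*169 - 84)/(-175) = (676 - 84)*(-1/175) = 592*(-1/175) = -592/175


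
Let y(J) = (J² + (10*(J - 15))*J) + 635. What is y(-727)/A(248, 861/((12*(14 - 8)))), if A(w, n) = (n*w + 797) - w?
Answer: 1110657/659 ≈ 1685.4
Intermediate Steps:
y(J) = 635 + J² + J*(-150 + 10*J) (y(J) = (J² + (10*(-15 + J))*J) + 635 = (J² + (-150 + 10*J)*J) + 635 = (J² + J*(-150 + 10*J)) + 635 = 635 + J² + J*(-150 + 10*J))
A(w, n) = 797 - w + n*w (A(w, n) = (797 + n*w) - w = 797 - w + n*w)
y(-727)/A(248, 861/((12*(14 - 8)))) = (635 - 150*(-727) + 11*(-727)²)/(797 - 1*248 + (861/((12*(14 - 8))))*248) = (635 + 109050 + 11*528529)/(797 - 248 + (861/((12*6)))*248) = (635 + 109050 + 5813819)/(797 - 248 + (861/72)*248) = 5923504/(797 - 248 + (861*(1/72))*248) = 5923504/(797 - 248 + (287/24)*248) = 5923504/(797 - 248 + 8897/3) = 5923504/(10544/3) = 5923504*(3/10544) = 1110657/659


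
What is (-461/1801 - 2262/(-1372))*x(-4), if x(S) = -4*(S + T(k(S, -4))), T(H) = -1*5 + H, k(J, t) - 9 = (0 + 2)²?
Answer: -13765480/617743 ≈ -22.284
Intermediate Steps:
k(J, t) = 13 (k(J, t) = 9 + (0 + 2)² = 9 + 2² = 9 + 4 = 13)
T(H) = -5 + H
x(S) = -32 - 4*S (x(S) = -4*(S + (-5 + 13)) = -4*(S + 8) = -4*(8 + S) = -32 - 4*S)
(-461/1801 - 2262/(-1372))*x(-4) = (-461/1801 - 2262/(-1372))*(-32 - 4*(-4)) = (-461*1/1801 - 2262*(-1/1372))*(-32 + 16) = (-461/1801 + 1131/686)*(-16) = (1720685/1235486)*(-16) = -13765480/617743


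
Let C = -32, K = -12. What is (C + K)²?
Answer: 1936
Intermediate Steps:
(C + K)² = (-32 - 12)² = (-44)² = 1936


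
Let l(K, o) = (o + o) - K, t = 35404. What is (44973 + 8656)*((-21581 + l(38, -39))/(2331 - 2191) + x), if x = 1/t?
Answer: -2574729791612/309785 ≈ -8.3113e+6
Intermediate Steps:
x = 1/35404 ≈ 2.8245e-5
l(K, o) = -K + 2*o (l(K, o) = 2*o - K = -K + 2*o)
(44973 + 8656)*((-21581 + l(38, -39))/(2331 - 2191) + x) = (44973 + 8656)*((-21581 + (-1*38 + 2*(-39)))/(2331 - 2191) + 1/35404) = 53629*((-21581 + (-38 - 78))/140 + 1/35404) = 53629*((-21581 - 116)*(1/140) + 1/35404) = 53629*(-21697*1/140 + 1/35404) = 53629*(-21697/140 + 1/35404) = 53629*(-48010028/309785) = -2574729791612/309785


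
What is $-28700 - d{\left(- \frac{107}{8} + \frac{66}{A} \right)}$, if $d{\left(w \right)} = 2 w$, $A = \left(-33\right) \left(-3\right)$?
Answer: $- \frac{344095}{12} \approx -28675.0$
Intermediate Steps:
$A = 99$
$-28700 - d{\left(- \frac{107}{8} + \frac{66}{A} \right)} = -28700 - 2 \left(- \frac{107}{8} + \frac{66}{99}\right) = -28700 - 2 \left(\left(-107\right) \frac{1}{8} + 66 \cdot \frac{1}{99}\right) = -28700 - 2 \left(- \frac{107}{8} + \frac{2}{3}\right) = -28700 - 2 \left(- \frac{305}{24}\right) = -28700 - - \frac{305}{12} = -28700 + \frac{305}{12} = - \frac{344095}{12}$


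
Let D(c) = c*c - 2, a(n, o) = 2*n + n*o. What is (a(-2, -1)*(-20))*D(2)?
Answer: 80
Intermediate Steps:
D(c) = -2 + c² (D(c) = c² - 2 = -2 + c²)
(a(-2, -1)*(-20))*D(2) = (-2*(2 - 1)*(-20))*(-2 + 2²) = (-2*1*(-20))*(-2 + 4) = -2*(-20)*2 = 40*2 = 80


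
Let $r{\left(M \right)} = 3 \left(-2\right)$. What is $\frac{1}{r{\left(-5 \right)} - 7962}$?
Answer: $- \frac{1}{7968} \approx -0.0001255$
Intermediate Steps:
$r{\left(M \right)} = -6$
$\frac{1}{r{\left(-5 \right)} - 7962} = \frac{1}{-6 - 7962} = \frac{1}{-7968} = - \frac{1}{7968}$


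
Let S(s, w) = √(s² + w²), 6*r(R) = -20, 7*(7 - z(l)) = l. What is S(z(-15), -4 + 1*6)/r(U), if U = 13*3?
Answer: -3*√1073/35 ≈ -2.8077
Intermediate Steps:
z(l) = 7 - l/7
U = 39
r(R) = -10/3 (r(R) = (⅙)*(-20) = -10/3)
S(z(-15), -4 + 1*6)/r(U) = √((7 - ⅐*(-15))² + (-4 + 1*6)²)/(-10/3) = √((7 + 15/7)² + (-4 + 6)²)*(-3/10) = √((64/7)² + 2²)*(-3/10) = √(4096/49 + 4)*(-3/10) = √(4292/49)*(-3/10) = (2*√1073/7)*(-3/10) = -3*√1073/35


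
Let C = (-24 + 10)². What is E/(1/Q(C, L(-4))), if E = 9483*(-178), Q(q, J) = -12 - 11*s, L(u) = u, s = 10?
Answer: 205932828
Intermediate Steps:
C = 196 (C = (-14)² = 196)
Q(q, J) = -122 (Q(q, J) = -12 - 11*10 = -12 - 110 = -122)
E = -1687974
E/(1/Q(C, L(-4))) = -1687974/(1/(-122)) = -1687974/(-1/122) = -1687974*(-122) = 205932828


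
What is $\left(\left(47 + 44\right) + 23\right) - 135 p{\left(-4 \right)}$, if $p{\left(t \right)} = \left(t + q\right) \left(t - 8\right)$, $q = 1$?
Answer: $-4746$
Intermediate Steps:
$p{\left(t \right)} = \left(1 + t\right) \left(-8 + t\right)$ ($p{\left(t \right)} = \left(t + 1\right) \left(t - 8\right) = \left(1 + t\right) \left(-8 + t\right)$)
$\left(\left(47 + 44\right) + 23\right) - 135 p{\left(-4 \right)} = \left(\left(47 + 44\right) + 23\right) - 135 \left(-8 + \left(-4\right)^{2} - -28\right) = \left(91 + 23\right) - 135 \left(-8 + 16 + 28\right) = 114 - 4860 = -4746$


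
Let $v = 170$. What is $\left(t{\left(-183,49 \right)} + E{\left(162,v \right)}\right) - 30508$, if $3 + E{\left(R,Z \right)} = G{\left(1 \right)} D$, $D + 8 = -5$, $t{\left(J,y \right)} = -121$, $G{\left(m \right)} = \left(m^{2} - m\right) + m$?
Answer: $-30645$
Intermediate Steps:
$G{\left(m \right)} = m^{2}$
$D = -13$ ($D = -8 - 5 = -13$)
$E{\left(R,Z \right)} = -16$ ($E{\left(R,Z \right)} = -3 + 1^{2} \left(-13\right) = -3 + 1 \left(-13\right) = -3 - 13 = -16$)
$\left(t{\left(-183,49 \right)} + E{\left(162,v \right)}\right) - 30508 = \left(-121 - 16\right) - 30508 = -137 - 30508 = -30645$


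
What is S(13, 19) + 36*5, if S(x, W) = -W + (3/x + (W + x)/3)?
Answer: 6704/39 ≈ 171.90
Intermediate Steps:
S(x, W) = 3/x - 2*W/3 + x/3 (S(x, W) = -W + (3/x + (W + x)*(⅓)) = -W + (3/x + (W/3 + x/3)) = -W + (3/x + W/3 + x/3) = 3/x - 2*W/3 + x/3)
S(13, 19) + 36*5 = (⅓)*(9 - 1*13*(-1*13 + 2*19))/13 + 36*5 = (⅓)*(1/13)*(9 - 1*13*(-13 + 38)) + 180 = (⅓)*(1/13)*(9 - 1*13*25) + 180 = (⅓)*(1/13)*(9 - 325) + 180 = (⅓)*(1/13)*(-316) + 180 = -316/39 + 180 = 6704/39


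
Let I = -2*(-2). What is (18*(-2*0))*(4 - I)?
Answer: 0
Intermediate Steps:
I = 4
(18*(-2*0))*(4 - I) = (18*(-2*0))*(4 - 1*4) = (18*0)*(4 - 4) = 0*0 = 0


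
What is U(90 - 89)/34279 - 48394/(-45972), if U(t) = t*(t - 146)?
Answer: 826115993/787937094 ≈ 1.0485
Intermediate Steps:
U(t) = t*(-146 + t)
U(90 - 89)/34279 - 48394/(-45972) = ((90 - 89)*(-146 + (90 - 89)))/34279 - 48394/(-45972) = (1*(-146 + 1))*(1/34279) - 48394*(-1/45972) = (1*(-145))*(1/34279) + 24197/22986 = -145*1/34279 + 24197/22986 = -145/34279 + 24197/22986 = 826115993/787937094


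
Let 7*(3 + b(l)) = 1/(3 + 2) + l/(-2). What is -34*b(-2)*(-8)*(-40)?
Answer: 215424/7 ≈ 30775.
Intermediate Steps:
b(l) = -104/35 - l/14 (b(l) = -3 + (1/(3 + 2) + l/(-2))/7 = -3 + (1/5 + l*(-½))/7 = -3 + (⅕ - l/2)/7 = -3 + (1/35 - l/14) = -104/35 - l/14)
-34*b(-2)*(-8)*(-40) = -34*(-104/35 - 1/14*(-2))*(-8)*(-40) = -34*(-104/35 + ⅐)*(-8)*(-40) = -(-3366)*(-8)/35*(-40) = -34*792/35*(-40) = -26928/35*(-40) = 215424/7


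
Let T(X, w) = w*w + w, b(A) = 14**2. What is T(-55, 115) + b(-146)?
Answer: 13536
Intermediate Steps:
b(A) = 196
T(X, w) = w + w**2 (T(X, w) = w**2 + w = w + w**2)
T(-55, 115) + b(-146) = 115*(1 + 115) + 196 = 115*116 + 196 = 13340 + 196 = 13536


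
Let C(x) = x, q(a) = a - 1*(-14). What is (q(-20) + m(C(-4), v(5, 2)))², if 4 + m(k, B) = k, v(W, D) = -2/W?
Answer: 196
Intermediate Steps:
q(a) = 14 + a (q(a) = a + 14 = 14 + a)
m(k, B) = -4 + k
(q(-20) + m(C(-4), v(5, 2)))² = ((14 - 20) + (-4 - 4))² = (-6 - 8)² = (-14)² = 196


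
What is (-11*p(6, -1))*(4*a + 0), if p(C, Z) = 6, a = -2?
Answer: 528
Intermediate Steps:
(-11*p(6, -1))*(4*a + 0) = (-11*6)*(4*(-2) + 0) = -66*(-8 + 0) = -66*(-8) = 528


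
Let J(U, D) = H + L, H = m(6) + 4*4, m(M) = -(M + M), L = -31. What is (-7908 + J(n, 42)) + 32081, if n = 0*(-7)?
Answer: 24146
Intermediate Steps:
n = 0
m(M) = -2*M
H = 4 (H = -2*6 + 4*4 = -12 + 16 = 4)
J(U, D) = -27 (J(U, D) = 4 - 31 = -27)
(-7908 + J(n, 42)) + 32081 = (-7908 - 27) + 32081 = -7935 + 32081 = 24146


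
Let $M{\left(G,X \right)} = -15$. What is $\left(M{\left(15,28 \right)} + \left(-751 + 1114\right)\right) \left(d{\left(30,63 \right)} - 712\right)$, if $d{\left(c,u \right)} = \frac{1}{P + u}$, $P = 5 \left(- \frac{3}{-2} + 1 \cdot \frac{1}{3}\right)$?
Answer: $- \frac{107284920}{433} \approx -2.4777 \cdot 10^{5}$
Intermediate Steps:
$P = \frac{55}{6}$ ($P = 5 \left(\left(-3\right) \left(- \frac{1}{2}\right) + 1 \cdot \frac{1}{3}\right) = 5 \left(\frac{3}{2} + \frac{1}{3}\right) = 5 \cdot \frac{11}{6} = \frac{55}{6} \approx 9.1667$)
$d{\left(c,u \right)} = \frac{1}{\frac{55}{6} + u}$
$\left(M{\left(15,28 \right)} + \left(-751 + 1114\right)\right) \left(d{\left(30,63 \right)} - 712\right) = \left(-15 + \left(-751 + 1114\right)\right) \left(\frac{6}{55 + 6 \cdot 63} - 712\right) = \left(-15 + 363\right) \left(\frac{6}{55 + 378} - 712\right) = 348 \left(\frac{6}{433} - 712\right) = 348 \left(- \frac{308290}{433}\right) = - \frac{107284920}{433}$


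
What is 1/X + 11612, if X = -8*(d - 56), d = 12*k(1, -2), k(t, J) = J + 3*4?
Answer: 5945343/512 ≈ 11612.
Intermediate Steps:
k(t, J) = 12 + J (k(t, J) = J + 12 = 12 + J)
d = 120 (d = 12*(12 - 2) = 12*10 = 120)
X = -512 (X = -8*(120 - 56) = -8*64 = -512)
1/X + 11612 = 1/(-512) + 11612 = -1/512 + 11612 = 5945343/512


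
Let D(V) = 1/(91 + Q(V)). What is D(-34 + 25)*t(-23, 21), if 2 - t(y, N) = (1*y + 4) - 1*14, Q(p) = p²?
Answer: 35/172 ≈ 0.20349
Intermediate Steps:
t(y, N) = 12 - y (t(y, N) = 2 - ((1*y + 4) - 1*14) = 2 - ((y + 4) - 14) = 2 - ((4 + y) - 14) = 2 - (-10 + y) = 2 + (10 - y) = 12 - y)
D(V) = 1/(91 + V²)
D(-34 + 25)*t(-23, 21) = (12 - 1*(-23))/(91 + (-34 + 25)²) = (12 + 23)/(91 + (-9)²) = 35/(91 + 81) = 35/172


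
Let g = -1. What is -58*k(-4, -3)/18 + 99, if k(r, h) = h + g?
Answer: 1007/9 ≈ 111.89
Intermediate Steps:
k(r, h) = -1 + h (k(r, h) = h - 1 = -1 + h)
-58*k(-4, -3)/18 + 99 = -58*(-1 - 3)/18 + 99 = -(-232)/18 + 99 = -58*(-2/9) + 99 = 116/9 + 99 = 1007/9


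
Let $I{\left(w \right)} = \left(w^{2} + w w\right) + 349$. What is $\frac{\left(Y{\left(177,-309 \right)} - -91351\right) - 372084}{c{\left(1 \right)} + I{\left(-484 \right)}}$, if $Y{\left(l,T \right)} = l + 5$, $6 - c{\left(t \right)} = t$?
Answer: $- \frac{280551}{468866} \approx -0.59836$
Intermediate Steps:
$c{\left(t \right)} = 6 - t$
$Y{\left(l,T \right)} = 5 + l$
$I{\left(w \right)} = 349 + 2 w^{2}$ ($I{\left(w \right)} = \left(w^{2} + w^{2}\right) + 349 = 2 w^{2} + 349 = 349 + 2 w^{2}$)
$\frac{\left(Y{\left(177,-309 \right)} - -91351\right) - 372084}{c{\left(1 \right)} + I{\left(-484 \right)}} = \frac{\left(\left(5 + 177\right) - -91351\right) - 372084}{\left(6 - 1\right) + \left(349 + 2 \left(-484\right)^{2}\right)} = \frac{\left(182 + 91351\right) - 372084}{\left(6 - 1\right) + \left(349 + 2 \cdot 234256\right)} = \frac{91533 - 372084}{5 + \left(349 + 468512\right)} = - \frac{280551}{5 + 468861} = - \frac{280551}{468866}$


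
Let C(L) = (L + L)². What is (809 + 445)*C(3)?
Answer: 45144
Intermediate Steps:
C(L) = 4*L² (C(L) = (2*L)² = 4*L²)
(809 + 445)*C(3) = (809 + 445)*(4*3²) = 1254*(4*9) = 1254*36 = 45144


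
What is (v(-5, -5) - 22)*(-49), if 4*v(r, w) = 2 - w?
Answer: 3969/4 ≈ 992.25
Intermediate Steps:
v(r, w) = ½ - w/4 (v(r, w) = (2 - w)/4 = ½ - w/4)
(v(-5, -5) - 22)*(-49) = ((½ - ¼*(-5)) - 22)*(-49) = ((½ + 5/4) - 22)*(-49) = (7/4 - 22)*(-49) = -81/4*(-49) = 3969/4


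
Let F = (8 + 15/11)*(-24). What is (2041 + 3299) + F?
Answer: 56268/11 ≈ 5115.3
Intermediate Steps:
F = -2472/11 (F = (8 + 15*(1/11))*(-24) = (8 + 15/11)*(-24) = (103/11)*(-24) = -2472/11 ≈ -224.73)
(2041 + 3299) + F = (2041 + 3299) - 2472/11 = 5340 - 2472/11 = 56268/11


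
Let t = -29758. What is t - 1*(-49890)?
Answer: 20132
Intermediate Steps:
t - 1*(-49890) = -29758 - 1*(-49890) = -29758 + 49890 = 20132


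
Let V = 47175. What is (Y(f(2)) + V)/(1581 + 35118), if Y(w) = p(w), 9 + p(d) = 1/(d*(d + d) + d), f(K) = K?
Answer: 471661/366990 ≈ 1.2852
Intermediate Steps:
p(d) = -9 + 1/(d + 2*d**2) (p(d) = -9 + 1/(d*(d + d) + d) = -9 + 1/(d*(2*d) + d) = -9 + 1/(2*d**2 + d) = -9 + 1/(d + 2*d**2))
Y(w) = (1 - 18*w**2 - 9*w)/(w*(1 + 2*w))
(Y(f(2)) + V)/(1581 + 35118) = ((1 - 18*2**2 - 9*2)/(2*(1 + 2*2)) + 47175)/(1581 + 35118) = ((1 - 18*4 - 18)/(2*(1 + 4)) + 47175)/36699 = ((1/2)*(1 - 72 - 18)/5 + 47175)*(1/36699) = ((1/2)*(1/5)*(-89) + 47175)*(1/36699) = (-89/10 + 47175)*(1/36699) = (471661/10)*(1/36699) = 471661/366990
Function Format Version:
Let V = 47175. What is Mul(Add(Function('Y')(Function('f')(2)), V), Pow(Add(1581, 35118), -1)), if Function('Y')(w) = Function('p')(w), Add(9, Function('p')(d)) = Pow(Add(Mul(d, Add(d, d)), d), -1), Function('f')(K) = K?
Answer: Rational(471661, 366990) ≈ 1.2852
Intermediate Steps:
Function('p')(d) = Add(-9, Pow(Add(d, Mul(2, Pow(d, 2))), -1)) (Function('p')(d) = Add(-9, Pow(Add(Mul(d, Add(d, d)), d), -1)) = Add(-9, Pow(Add(Mul(d, Mul(2, d)), d), -1)) = Add(-9, Pow(Add(Mul(2, Pow(d, 2)), d), -1)) = Add(-9, Pow(Add(d, Mul(2, Pow(d, 2))), -1)))
Function('Y')(w) = Mul(Pow(w, -1), Pow(Add(1, Mul(2, w)), -1), Add(1, Mul(-18, Pow(w, 2)), Mul(-9, w)))
Mul(Add(Function('Y')(Function('f')(2)), V), Pow(Add(1581, 35118), -1)) = Mul(Add(Mul(Pow(2, -1), Pow(Add(1, Mul(2, 2)), -1), Add(1, Mul(-18, Pow(2, 2)), Mul(-9, 2))), 47175), Pow(Add(1581, 35118), -1)) = Mul(Add(Mul(Rational(1, 2), Pow(Add(1, 4), -1), Add(1, Mul(-18, 4), -18)), 47175), Pow(36699, -1)) = Mul(Add(Mul(Rational(1, 2), Pow(5, -1), Add(1, -72, -18)), 47175), Rational(1, 36699)) = Mul(Add(Mul(Rational(1, 2), Rational(1, 5), -89), 47175), Rational(1, 36699)) = Mul(Add(Rational(-89, 10), 47175), Rational(1, 36699)) = Mul(Rational(471661, 10), Rational(1, 36699)) = Rational(471661, 366990)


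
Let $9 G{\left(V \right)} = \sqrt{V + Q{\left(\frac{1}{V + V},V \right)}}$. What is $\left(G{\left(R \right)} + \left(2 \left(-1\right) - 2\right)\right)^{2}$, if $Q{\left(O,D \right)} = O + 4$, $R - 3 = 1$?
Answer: $\frac{\left(144 - \sqrt{130}\right)^{2}}{1296} \approx 13.567$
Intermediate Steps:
$R = 4$ ($R = 3 + 1 = 4$)
$Q{\left(O,D \right)} = 4 + O$
$G{\left(V \right)} = \frac{\sqrt{4 + V + \frac{1}{2 V}}}{9}$ ($G{\left(V \right)} = \frac{\sqrt{V + \left(4 + \frac{1}{V + V}\right)}}{9} = \frac{\sqrt{V + \left(4 + \frac{1}{2 V}\right)}}{9} = \frac{\sqrt{4 + V + \frac{1}{2 V}}}{9}$)
$\left(G{\left(R \right)} + \left(2 \left(-1\right) - 2\right)\right)^{2} = \left(\frac{\sqrt{16 + \frac{2}{4} + 4 \cdot 4}}{18} + \left(2 \left(-1\right) - 2\right)\right)^{2} = \left(\frac{\sqrt{16 + 2 \cdot \frac{1}{4} + 16}}{18} - 4\right)^{2} = \left(\frac{\sqrt{16 + \frac{1}{2} + 16}}{18} - 4\right)^{2} = \left(\frac{\sqrt{\frac{65}{2}}}{18} - 4\right)^{2} = \left(\frac{\frac{1}{2} \sqrt{130}}{18} - 4\right)^{2} = \left(\frac{\sqrt{130}}{36} - 4\right)^{2} = \left(-4 + \frac{\sqrt{130}}{36}\right)^{2}$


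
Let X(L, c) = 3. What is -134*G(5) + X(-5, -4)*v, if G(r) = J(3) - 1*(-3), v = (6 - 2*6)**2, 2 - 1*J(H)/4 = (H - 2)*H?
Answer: 242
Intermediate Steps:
J(H) = 8 - 4*H*(-2 + H) (J(H) = 8 - 4*(H - 2)*H = 8 - 4*(-2 + H)*H = 8 - 4*H*(-2 + H))
v = 36 (v = (6 - 12)**2 = (-6)**2 = 36)
G(r) = -1 (G(r) = (8 - 4*3**2 + 8*3) - 1*(-3) = (8 - 4*9 + 24) + 3 = (8 - 36 + 24) + 3 = -4 + 3 = -1)
-134*G(5) + X(-5, -4)*v = -134*(-1) + 3*36 = 134 + 108 = 242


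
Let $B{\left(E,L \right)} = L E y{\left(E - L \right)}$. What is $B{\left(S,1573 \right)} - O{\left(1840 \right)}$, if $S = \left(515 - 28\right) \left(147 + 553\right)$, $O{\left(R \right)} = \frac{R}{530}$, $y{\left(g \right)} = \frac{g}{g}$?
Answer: $\frac{28420491916}{53} \approx 5.3624 \cdot 10^{8}$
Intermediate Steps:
$y{\left(g \right)} = 1$
$O{\left(R \right)} = \frac{R}{530}$ ($O{\left(R \right)} = R \frac{1}{530} = \frac{R}{530}$)
$S = 340900$ ($S = 487 \cdot 700 = 340900$)
$B{\left(E,L \right)} = E L$ ($B{\left(E,L \right)} = L E 1 = E L 1 = E L$)
$B{\left(S,1573 \right)} - O{\left(1840 \right)} = 340900 \cdot 1573 - \frac{1}{530} \cdot 1840 = 536235700 - \frac{184}{53} = \frac{28420491916}{53}$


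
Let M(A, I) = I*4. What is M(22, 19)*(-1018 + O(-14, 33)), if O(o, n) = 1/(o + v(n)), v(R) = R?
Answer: -77364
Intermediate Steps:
M(A, I) = 4*I
O(o, n) = 1/(n + o) (O(o, n) = 1/(o + n) = 1/(n + o))
M(22, 19)*(-1018 + O(-14, 33)) = (4*19)*(-1018 + 1/(33 - 14)) = 76*(-1018 + 1/19) = 76*(-19341/19) = -77364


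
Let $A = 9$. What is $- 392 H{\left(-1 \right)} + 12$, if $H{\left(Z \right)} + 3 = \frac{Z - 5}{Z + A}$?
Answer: $1482$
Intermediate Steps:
$H{\left(Z \right)} = -3 + \frac{-5 + Z}{9 + Z}$ ($H{\left(Z \right)} = -3 + \frac{Z - 5}{Z + 9} = -3 + \frac{-5 + Z}{9 + Z}$)
$- 392 H{\left(-1 \right)} + 12 = - 392 \frac{2 \left(-16 - -1\right)}{9 - 1} + 12 = - 392 \frac{2 \left(-16 + 1\right)}{8} + 12 = - 392 \cdot 2 \cdot \frac{1}{8} \left(-15\right) + 12 = \left(-392\right) \left(- \frac{15}{4}\right) + 12 = 1470 + 12 = 1482$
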